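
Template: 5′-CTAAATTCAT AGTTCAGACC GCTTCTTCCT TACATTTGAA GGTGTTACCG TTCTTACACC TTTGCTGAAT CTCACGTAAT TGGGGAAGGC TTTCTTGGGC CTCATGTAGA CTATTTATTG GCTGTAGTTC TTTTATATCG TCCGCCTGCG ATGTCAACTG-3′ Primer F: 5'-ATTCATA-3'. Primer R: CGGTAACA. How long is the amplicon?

Scanning the template, ATTCATA occurs at positions 5–11; this primer anneals to the bottom strand there with its 3' end pointing downstream.
Taking the reverse complement of CGGTAACA gives TGTTACCG, found at positions 43–50 on the template; the primer anneals here to the top strand with its 3' end pointing upstream.
The product runs from position 5 to position 50, so its length is 50 − 5 + 1 = 46 bp.

46 bp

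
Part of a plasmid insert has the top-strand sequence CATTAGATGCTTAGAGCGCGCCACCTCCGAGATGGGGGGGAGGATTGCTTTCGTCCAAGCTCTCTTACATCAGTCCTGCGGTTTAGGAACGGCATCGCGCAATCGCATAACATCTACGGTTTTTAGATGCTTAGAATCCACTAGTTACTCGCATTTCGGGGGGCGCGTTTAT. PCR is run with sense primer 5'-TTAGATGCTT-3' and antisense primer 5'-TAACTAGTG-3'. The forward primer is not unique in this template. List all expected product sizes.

145 bp, 25 bp

The forward primer TTAGATGCTT matches the top strand at positions 3–12, 123–132.
The reverse primer's reverse complement is CACTAGTTA, matching at positions 139–147.
Each forward site pairs with the reverse site to give a product ending at position 147: sizes 145, 25 bp.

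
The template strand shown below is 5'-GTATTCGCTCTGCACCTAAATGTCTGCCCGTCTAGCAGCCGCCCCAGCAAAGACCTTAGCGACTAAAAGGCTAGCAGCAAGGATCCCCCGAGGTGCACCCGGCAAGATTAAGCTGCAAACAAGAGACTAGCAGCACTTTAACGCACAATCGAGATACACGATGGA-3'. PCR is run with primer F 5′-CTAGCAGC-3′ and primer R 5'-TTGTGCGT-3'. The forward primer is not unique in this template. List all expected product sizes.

The forward primer CTAGCAGC matches the top strand at positions 32–39, 71–78, 127–134.
The reverse primer's reverse complement is ACGCACAA, matching at positions 141–148.
Each forward site pairs with the reverse site to give a product ending at position 148: sizes 117, 78, 22 bp.

117 bp, 78 bp, 22 bp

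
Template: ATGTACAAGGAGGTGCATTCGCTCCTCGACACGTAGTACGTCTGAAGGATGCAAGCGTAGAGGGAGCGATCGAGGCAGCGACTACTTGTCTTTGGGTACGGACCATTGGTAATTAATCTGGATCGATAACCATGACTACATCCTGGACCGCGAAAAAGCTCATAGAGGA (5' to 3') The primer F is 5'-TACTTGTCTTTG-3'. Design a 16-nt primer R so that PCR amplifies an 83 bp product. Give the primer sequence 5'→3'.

5'-CTATGAGCTTTTTCGC-3'

The forward primer binds at positions 83–94, so an 83 bp product ends at position 83 + 83 − 1 = 165.
The reverse primer anneals to the top strand over positions 150–165, i.e. to GCGAAAAAGCTCATAG.
Its sequence written 5'→3' is the reverse complement: CTATGAGCTTTTTCGC.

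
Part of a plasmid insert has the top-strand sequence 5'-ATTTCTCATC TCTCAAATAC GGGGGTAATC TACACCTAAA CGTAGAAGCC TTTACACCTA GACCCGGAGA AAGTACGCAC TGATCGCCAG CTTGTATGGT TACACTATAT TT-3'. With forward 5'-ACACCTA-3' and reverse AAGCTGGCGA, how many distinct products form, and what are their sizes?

The forward primer ACACCTA matches the top strand at positions 32–38, 54–60.
The reverse primer's reverse complement is TCGCCAGCTT, matching at positions 84–93.
Each forward site pairs with the reverse site to give a product ending at position 93: sizes 62, 40 bp.

Two products: 62 bp, 40 bp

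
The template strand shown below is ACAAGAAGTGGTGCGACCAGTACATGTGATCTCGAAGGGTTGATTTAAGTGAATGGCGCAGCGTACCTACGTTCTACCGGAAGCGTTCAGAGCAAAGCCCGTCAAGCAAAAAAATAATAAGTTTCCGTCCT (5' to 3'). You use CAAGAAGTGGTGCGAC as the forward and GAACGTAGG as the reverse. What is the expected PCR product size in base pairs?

73 bp

The forward primer matches the template at positions 2–17.
Reverse complement of the reverse primer: CCTACGTTC. This occurs on the top strand at positions 66–74.
Amplicon spans positions 2–74: 73 bp.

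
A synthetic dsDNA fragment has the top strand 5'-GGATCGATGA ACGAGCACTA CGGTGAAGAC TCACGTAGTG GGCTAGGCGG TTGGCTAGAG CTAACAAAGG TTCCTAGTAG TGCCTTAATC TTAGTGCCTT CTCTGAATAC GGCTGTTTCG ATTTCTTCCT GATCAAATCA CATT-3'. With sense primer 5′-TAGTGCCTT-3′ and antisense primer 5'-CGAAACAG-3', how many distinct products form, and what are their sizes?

The forward primer TAGTGCCTT matches the top strand at positions 78–86, 92–100.
The reverse primer's reverse complement is CTGTTTCG, matching at positions 113–120.
Each forward site pairs with the reverse site to give a product ending at position 120: sizes 43, 29 bp.

Two products: 43 bp, 29 bp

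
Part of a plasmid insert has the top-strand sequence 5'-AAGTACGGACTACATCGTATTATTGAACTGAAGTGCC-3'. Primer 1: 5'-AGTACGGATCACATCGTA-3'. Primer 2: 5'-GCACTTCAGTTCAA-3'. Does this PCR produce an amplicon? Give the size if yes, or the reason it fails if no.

Primer 1 (AGTACGGATCACATCGTA) does not match the top strand, and its reverse complement TACGATGTGATCCGTACT does not match either.
With no annealing site for primer 1, no amplification occurs.

No product — primer 1 has no binding site in the template.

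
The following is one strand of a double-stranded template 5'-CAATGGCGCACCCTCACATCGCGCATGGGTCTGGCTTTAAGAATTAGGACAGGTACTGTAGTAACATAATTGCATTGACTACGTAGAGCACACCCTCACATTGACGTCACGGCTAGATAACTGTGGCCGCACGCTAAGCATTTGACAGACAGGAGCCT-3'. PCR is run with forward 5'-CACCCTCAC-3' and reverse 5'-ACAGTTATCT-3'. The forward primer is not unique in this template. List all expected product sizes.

116 bp, 34 bp

The forward primer CACCCTCAC matches the top strand at positions 9–17, 91–99.
The reverse primer's reverse complement is AGATAACTGT, matching at positions 115–124.
Each forward site pairs with the reverse site to give a product ending at position 124: sizes 116, 34 bp.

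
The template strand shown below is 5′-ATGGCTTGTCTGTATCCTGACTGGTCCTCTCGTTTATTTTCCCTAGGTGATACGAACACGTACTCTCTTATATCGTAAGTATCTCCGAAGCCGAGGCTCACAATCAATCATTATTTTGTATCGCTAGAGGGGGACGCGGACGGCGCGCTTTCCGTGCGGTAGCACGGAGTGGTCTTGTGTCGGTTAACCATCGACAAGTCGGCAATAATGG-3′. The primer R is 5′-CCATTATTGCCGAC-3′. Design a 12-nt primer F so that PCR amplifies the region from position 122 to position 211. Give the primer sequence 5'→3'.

The reverse primer's reverse complement GTCGGCAATAATGG matches the template at positions 198–211; the product starts at position 122.
The forward primer is identical to the top strand over positions 122–133: CGCTAGAGGGGG.

5'-CGCTAGAGGGGG-3'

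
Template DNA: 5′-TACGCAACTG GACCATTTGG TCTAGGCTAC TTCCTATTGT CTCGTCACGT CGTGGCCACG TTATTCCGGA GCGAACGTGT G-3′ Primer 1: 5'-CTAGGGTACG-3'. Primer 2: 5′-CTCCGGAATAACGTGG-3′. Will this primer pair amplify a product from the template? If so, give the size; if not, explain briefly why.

Primer 1 (CTAGGGTACG) does not match the top strand, and its reverse complement CGTACCCTAG does not match either.
With no annealing site for primer 1, no amplification occurs.

No product — primer 1 has no binding site in the template.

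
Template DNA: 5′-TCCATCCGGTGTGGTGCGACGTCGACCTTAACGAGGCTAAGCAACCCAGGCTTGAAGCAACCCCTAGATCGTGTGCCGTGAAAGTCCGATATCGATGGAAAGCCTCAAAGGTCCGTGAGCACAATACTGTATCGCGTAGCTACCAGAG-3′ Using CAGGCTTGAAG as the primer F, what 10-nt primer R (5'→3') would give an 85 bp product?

5'-TACAGTATTG-3'

The forward primer binds at positions 47–57, so an 85 bp product ends at position 47 + 85 − 1 = 131.
The reverse primer anneals to the top strand over positions 122–131, i.e. to CAATACTGTA.
Its sequence written 5'→3' is the reverse complement: TACAGTATTG.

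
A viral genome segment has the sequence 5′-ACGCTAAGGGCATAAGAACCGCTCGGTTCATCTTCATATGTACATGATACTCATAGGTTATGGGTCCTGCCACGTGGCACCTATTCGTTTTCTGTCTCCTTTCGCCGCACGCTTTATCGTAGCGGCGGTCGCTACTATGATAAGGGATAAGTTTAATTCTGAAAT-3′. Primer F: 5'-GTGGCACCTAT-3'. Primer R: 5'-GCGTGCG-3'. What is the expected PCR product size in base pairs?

39 bp

The forward primer matches the template at positions 74–84.
The reverse primer's reverse complement is CGCACGC, which matches the template at positions 106–112.
The product runs from position 74 to position 112, so its length is 112 − 74 + 1 = 39 bp.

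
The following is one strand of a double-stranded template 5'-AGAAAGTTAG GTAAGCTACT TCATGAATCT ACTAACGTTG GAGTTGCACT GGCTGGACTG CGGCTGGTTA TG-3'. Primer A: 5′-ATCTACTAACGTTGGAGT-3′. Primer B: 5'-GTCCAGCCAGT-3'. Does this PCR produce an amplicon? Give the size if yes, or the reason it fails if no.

Primer A (ATCTACTAACGTTGGAGT) matches the top strand at positions 27–44; it acts as a forward primer.
Primer B's reverse complement is ACTGGCTGGAC, matching the top strand at positions 48–58; it acts as a reverse primer.
The 3' ends face each other across positions 27–58, giving a 32 bp product.

Yes — a 32 bp product.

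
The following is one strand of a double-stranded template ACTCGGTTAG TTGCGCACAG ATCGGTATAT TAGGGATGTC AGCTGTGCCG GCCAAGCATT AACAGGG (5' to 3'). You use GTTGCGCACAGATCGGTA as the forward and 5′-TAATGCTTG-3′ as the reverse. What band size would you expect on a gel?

Forward primer GTTGCGCACAGATCGGTA is found on the top strand at positions 10–27.
Taking the reverse complement of TAATGCTTG gives CAAGCATTA, found at positions 53–61 on the template; the primer anneals here to the top strand with its 3' end pointing upstream.
Amplicon spans positions 10–61: 52 bp.

52 bp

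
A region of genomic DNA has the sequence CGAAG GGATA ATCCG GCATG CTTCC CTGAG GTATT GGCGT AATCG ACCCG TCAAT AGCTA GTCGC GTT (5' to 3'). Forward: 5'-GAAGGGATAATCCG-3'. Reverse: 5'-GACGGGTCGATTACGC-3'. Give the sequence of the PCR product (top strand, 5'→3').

5'-GAAGGGATAATCCGGCATGCTTCCCTGAGGTATTGGCGTAATCGACCCGTC-3'

Scanning the template, GAAGGGATAATCCG occurs at positions 2–15; this primer anneals to the bottom strand there with its 3' end pointing downstream.
The reverse primer's reverse complement is GCGTAATCGACCCGTC, which matches the template at positions 37–52.
The product is the template from position 2 through 52 (51 bp).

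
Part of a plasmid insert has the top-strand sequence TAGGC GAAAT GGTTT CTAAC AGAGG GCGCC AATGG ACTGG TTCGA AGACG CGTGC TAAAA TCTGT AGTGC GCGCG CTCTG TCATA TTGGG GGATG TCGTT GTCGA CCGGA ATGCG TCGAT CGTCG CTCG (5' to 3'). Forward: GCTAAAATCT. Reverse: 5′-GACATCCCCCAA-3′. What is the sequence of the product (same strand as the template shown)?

The forward primer matches the template at positions 54–63.
The reverse primer's reverse complement is TTGGGGGATGTC, which matches the template at positions 86–97.
The product is the template from position 54 through 97 (44 bp).

5'-GCTAAAATCTGTAGTGCGCGCGCTCTGTCATATTGGGGGATGTC-3'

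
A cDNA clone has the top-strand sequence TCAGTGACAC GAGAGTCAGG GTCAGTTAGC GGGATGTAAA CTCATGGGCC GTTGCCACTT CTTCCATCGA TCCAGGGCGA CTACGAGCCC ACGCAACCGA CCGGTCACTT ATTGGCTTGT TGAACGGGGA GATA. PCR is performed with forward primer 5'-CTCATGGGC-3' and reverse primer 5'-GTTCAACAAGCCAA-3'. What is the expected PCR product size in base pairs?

Scanning the template, CTCATGGGC occurs at positions 41–49; this primer anneals to the bottom strand there with its 3' end pointing downstream.
Taking the reverse complement of GTTCAACAAGCCAA gives TTGGCTTGTTGAAC, found at positions 112–125 on the template; the primer anneals here to the top strand with its 3' end pointing upstream.
The product runs from position 41 to position 125, so its length is 125 − 41 + 1 = 85 bp.

85 bp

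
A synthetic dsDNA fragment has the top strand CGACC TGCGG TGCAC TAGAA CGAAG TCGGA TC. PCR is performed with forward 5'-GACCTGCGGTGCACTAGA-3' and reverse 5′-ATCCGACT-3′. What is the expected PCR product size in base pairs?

30 bp

Forward primer GACCTGCGGTGCACTAGA is found on the top strand at positions 2–19.
Reverse complement of the reverse primer: AGTCGGAT. This occurs on the top strand at positions 24–31.
The product runs from position 2 to position 31, so its length is 31 − 2 + 1 = 30 bp.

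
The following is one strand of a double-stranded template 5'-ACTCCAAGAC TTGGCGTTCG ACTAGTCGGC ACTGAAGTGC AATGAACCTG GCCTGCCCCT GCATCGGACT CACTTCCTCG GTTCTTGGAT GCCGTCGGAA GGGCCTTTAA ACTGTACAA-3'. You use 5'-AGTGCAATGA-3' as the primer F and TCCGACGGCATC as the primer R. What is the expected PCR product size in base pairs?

Scanning the template, AGTGCAATGA occurs at positions 36–45; this primer anneals to the bottom strand there with its 3' end pointing downstream.
The reverse primer's reverse complement is GATGCCGTCGGA, which matches the template at positions 88–99.
Amplicon spans positions 36–99: 64 bp.

64 bp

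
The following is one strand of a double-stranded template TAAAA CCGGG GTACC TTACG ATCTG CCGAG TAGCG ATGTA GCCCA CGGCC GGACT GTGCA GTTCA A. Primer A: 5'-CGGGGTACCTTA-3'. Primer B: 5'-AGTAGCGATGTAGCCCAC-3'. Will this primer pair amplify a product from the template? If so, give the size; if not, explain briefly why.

Primer A (CGGGGTACCTTA) matches the top strand at positions 7–18 (3' end points downstream).
Primer B (AGTAGCGATGTAGCCCAC) also matches the top strand directly, at positions 29–46 — its reverse complement GTGGGCTACATCGCTACT is not present.
Both primers anneal to the bottom strand with 3' ends pointing the same way, so neither can prime synthesis back toward the other.

No product — both primers anneal to the same strand and extend in the same direction.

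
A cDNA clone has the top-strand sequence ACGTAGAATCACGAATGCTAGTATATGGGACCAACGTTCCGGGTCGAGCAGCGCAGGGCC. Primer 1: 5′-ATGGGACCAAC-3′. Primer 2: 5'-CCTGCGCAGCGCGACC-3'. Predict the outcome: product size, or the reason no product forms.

No product — primer 2 has no binding site in the template.

Primer 2 (CCTGCGCAGCGCGACC) does not match the top strand, and its reverse complement GGTCGCGCTGCGCAGG does not match either.
With no annealing site for primer 2, no amplification occurs.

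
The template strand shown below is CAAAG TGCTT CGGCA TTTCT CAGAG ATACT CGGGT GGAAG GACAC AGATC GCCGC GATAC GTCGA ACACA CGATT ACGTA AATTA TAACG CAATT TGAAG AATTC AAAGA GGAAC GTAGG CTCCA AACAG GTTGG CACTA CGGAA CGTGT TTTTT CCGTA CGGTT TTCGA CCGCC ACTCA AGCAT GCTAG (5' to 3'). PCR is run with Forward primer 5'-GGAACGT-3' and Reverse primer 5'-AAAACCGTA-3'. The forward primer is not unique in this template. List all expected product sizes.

The forward primer GGAACGT matches the top strand at positions 111–117, 142–148.
The reverse primer's reverse complement is TACGGTTTT, matching at positions 159–167.
Each forward site pairs with the reverse site to give a product ending at position 167: sizes 57, 26 bp.

57 bp, 26 bp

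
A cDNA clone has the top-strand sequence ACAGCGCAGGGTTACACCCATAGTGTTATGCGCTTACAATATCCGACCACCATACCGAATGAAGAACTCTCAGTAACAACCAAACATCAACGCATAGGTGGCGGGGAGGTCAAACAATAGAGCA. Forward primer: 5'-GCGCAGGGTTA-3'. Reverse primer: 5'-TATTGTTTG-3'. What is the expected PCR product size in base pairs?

116 bp

Forward primer GCGCAGGGTTA is found on the top strand at positions 4–14.
The reverse primer's reverse complement is CAAACAATA, which matches the template at positions 111–119.
The product runs from position 4 to position 119, so its length is 119 − 4 + 1 = 116 bp.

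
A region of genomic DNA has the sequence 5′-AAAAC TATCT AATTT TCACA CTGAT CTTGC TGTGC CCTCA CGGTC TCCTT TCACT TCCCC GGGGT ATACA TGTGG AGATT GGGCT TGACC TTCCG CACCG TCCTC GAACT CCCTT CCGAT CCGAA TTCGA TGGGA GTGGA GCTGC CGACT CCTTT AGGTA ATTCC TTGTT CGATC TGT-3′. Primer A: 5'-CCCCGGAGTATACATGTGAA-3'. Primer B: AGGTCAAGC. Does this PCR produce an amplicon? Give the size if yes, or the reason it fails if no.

No product — primer A has no binding site in the template.

Primer A (CCCCGGAGTATACATGTGAA) does not match the top strand, and its reverse complement TTCACATGTATACTCCGGGG does not match either.
With no annealing site for primer A, no amplification occurs.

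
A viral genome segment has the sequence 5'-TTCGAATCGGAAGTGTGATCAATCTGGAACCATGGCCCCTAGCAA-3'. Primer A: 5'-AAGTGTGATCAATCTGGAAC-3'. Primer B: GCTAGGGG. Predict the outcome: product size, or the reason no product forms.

Primer A (AAGTGTGATCAATCTGGAAC) matches the top strand at positions 11–30; it acts as a forward primer.
Primer B's reverse complement is CCCCTAGC, matching the top strand at positions 36–43; it acts as a reverse primer.
The 3' ends face each other across positions 11–43, giving a 33 bp product.

Yes — a 33 bp product.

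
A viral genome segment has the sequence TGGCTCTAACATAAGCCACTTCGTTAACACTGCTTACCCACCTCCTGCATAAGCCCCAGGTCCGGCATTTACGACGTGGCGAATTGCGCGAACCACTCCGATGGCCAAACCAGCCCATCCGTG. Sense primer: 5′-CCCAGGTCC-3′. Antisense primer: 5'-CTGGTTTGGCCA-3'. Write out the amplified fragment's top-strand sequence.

5'-CCCAGGTCCGGCATTTACGACGTGGCGAATTGCGCGAACCACTCCGATGGCCAAACCAG-3'

Forward primer CCCAGGTCC is found on the top strand at positions 55–63.
Taking the reverse complement of CTGGTTTGGCCA gives TGGCCAAACCAG, found at positions 102–113 on the template; the primer anneals here to the top strand with its 3' end pointing upstream.
The product is the template from position 55 through 113 (59 bp).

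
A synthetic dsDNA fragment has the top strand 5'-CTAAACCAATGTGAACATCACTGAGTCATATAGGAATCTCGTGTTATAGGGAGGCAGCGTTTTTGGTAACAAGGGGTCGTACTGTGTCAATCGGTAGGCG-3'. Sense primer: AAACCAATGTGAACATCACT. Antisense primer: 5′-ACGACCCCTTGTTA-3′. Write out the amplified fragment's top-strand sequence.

5'-AAACCAATGTGAACATCACTGAGTCATATAGGAATCTCGTGTTATAGGGAGGCAGCGTTTTTGGTAACAAGGGGTCGT-3'

Scanning the template, AAACCAATGTGAACATCACT occurs at positions 3–22; this primer anneals to the bottom strand there with its 3' end pointing downstream.
Reverse complement of the reverse primer: TAACAAGGGGTCGT. This occurs on the top strand at positions 67–80.
The product is the template from position 3 through 80 (78 bp).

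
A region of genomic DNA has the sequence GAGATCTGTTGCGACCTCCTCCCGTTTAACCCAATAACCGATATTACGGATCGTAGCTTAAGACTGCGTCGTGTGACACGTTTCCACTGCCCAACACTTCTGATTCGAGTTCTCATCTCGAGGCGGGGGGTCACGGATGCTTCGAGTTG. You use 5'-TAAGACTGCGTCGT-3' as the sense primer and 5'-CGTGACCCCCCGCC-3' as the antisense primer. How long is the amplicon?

Forward primer TAAGACTGCGTCGT is found on the top strand at positions 59–72.
Reverse complement of the reverse primer: GGCGGGGGGTCACG. This occurs on the top strand at positions 122–135.
Product length = (reverse-primer end) − (forward-primer start) + 1 = 135 − 59 + 1 = 77 bp.

77 bp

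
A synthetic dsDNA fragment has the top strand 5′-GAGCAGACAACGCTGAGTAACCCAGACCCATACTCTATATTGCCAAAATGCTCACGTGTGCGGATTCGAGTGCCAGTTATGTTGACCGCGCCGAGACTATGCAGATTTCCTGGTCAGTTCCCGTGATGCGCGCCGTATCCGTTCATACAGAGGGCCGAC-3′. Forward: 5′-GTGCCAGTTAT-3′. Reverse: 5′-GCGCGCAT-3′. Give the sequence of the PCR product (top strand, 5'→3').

Scanning the template, GTGCCAGTTAT occurs at positions 70–80; this primer anneals to the bottom strand there with its 3' end pointing downstream.
Taking the reverse complement of GCGCGCAT gives ATGCGCGC, found at positions 126–133 on the template; the primer anneals here to the top strand with its 3' end pointing upstream.
The product is the template from position 70 through 133 (64 bp).

5'-GTGCCAGTTATGTTGACCGCGCCGAGACTATGCAGATTTCCTGGTCAGTTCCCGTGATGCGCGC-3'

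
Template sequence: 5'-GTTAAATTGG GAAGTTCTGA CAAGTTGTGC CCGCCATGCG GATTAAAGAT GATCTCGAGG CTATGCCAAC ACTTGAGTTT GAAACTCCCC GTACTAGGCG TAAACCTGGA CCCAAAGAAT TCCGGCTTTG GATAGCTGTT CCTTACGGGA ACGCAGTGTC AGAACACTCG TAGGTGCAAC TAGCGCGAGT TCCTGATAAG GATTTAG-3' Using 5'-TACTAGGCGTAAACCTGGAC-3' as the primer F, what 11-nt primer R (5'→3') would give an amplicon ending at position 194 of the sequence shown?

The forward primer binds at positions 92–111; the product's 3' end on the top strand is position 194.
The reverse primer anneals to the top strand over positions 184–194, i.e. to CGCGAGTTCCT.
Its sequence written 5'→3' is the reverse complement: AGGAACTCGCG.

5'-AGGAACTCGCG-3'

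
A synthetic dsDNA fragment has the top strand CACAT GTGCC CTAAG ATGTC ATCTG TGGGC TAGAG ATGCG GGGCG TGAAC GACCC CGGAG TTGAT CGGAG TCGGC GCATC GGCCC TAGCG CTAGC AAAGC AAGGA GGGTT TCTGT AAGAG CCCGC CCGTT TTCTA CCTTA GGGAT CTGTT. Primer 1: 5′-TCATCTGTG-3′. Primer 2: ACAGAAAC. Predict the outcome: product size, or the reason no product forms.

Yes — a 97 bp product.

Primer 1 (TCATCTGTG) matches the top strand at positions 19–27; it acts as a forward primer.
Primer 2's reverse complement is GTTTCTGT, matching the top strand at positions 108–115; it acts as a reverse primer.
The 3' ends face each other across positions 19–115, giving a 97 bp product.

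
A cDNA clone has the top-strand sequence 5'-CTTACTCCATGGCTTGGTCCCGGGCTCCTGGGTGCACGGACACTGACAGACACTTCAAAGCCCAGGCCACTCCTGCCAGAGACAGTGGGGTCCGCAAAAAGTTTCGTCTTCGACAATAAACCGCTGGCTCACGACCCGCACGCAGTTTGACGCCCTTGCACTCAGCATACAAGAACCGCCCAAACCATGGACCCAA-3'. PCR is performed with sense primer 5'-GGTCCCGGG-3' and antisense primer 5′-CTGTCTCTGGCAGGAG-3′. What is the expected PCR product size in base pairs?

The forward primer matches the template at positions 16–24.
Reverse complement of the reverse primer: CTCCTGCCAGAGACAG. This occurs on the top strand at positions 70–85.
Amplicon spans positions 16–85: 70 bp.

70 bp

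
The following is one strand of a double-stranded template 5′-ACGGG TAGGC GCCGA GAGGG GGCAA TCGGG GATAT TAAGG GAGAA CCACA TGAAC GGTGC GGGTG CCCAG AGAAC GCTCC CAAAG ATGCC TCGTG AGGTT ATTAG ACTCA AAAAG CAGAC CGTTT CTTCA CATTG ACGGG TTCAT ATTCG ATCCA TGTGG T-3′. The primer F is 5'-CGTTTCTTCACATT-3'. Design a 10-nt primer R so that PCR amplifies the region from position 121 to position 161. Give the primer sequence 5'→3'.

5'-ACCACATGGA-3'

The product's 3' end on the top strand is position 161.
The reverse primer anneals to the top strand over positions 152–161, i.e. to TCCATGTGGT.
Its sequence written 5'→3' is the reverse complement: ACCACATGGA.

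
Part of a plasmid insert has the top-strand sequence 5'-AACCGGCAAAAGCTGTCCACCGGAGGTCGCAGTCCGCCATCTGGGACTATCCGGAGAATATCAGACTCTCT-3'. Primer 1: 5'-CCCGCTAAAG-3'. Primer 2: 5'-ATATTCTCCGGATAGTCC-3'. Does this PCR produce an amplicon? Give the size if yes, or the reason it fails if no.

No product — primer 1 has no binding site in the template.

Primer 1 (CCCGCTAAAG) does not match the top strand, and its reverse complement CTTTAGCGGG does not match either.
With no annealing site for primer 1, no amplification occurs.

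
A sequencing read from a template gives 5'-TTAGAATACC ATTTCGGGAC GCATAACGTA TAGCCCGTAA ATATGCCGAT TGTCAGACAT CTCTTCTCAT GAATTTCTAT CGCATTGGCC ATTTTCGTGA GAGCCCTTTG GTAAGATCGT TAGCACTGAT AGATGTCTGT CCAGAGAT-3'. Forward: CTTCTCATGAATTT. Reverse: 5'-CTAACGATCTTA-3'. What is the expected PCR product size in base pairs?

61 bp

The forward primer matches the template at positions 63–76.
Reverse complement of the reverse primer: TAAGATCGTTAG. This occurs on the top strand at positions 112–123.
Product length = (reverse-primer end) − (forward-primer start) + 1 = 123 − 63 + 1 = 61 bp.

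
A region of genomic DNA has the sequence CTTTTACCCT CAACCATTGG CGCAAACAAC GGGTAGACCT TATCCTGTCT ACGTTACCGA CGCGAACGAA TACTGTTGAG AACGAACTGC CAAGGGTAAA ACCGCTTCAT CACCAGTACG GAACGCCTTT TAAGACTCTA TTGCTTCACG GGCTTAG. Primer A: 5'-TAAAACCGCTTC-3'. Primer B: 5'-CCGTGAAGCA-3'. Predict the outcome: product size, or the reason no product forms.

Primer A (TAAAACCGCTTC) matches the top strand at positions 97–108; it acts as a forward primer.
Primer B's reverse complement is TGCTTCACGG, matching the top strand at positions 142–151; it acts as a reverse primer.
The 3' ends face each other across positions 97–151, giving a 55 bp product.

Yes — a 55 bp product.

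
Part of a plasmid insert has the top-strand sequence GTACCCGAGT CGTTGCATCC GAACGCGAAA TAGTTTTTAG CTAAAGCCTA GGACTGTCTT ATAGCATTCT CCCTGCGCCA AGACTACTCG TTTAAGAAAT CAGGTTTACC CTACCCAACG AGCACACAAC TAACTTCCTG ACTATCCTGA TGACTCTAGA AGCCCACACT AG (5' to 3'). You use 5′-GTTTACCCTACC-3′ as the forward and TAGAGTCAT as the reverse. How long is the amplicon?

Forward primer GTTTACCCTACC is found on the top strand at positions 104–115.
Taking the reverse complement of TAGAGTCAT gives ATGACTCTA, found at positions 150–158 on the template; the primer anneals here to the top strand with its 3' end pointing upstream.
Product length = (reverse-primer end) − (forward-primer start) + 1 = 158 − 104 + 1 = 55 bp.

55 bp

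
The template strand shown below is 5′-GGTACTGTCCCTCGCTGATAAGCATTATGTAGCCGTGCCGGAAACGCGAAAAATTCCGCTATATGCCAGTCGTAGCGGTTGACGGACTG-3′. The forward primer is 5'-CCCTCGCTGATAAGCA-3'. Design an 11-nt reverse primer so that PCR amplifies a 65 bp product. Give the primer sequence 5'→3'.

5'-ACGACTGGCAT-3'

The forward primer binds at positions 9–24, so a 65 bp product ends at position 9 + 65 − 1 = 73.
The reverse primer anneals to the top strand over positions 63–73, i.e. to ATGCCAGTCGT.
Its sequence written 5'→3' is the reverse complement: ACGACTGGCAT.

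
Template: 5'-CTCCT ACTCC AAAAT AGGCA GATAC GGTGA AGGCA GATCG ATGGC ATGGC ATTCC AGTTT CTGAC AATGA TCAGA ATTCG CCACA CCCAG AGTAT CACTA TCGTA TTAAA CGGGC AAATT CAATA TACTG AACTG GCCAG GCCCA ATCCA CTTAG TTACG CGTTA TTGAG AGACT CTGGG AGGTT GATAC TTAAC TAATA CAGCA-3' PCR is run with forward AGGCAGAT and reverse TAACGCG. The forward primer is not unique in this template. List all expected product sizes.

The forward primer AGGCAGAT matches the top strand at positions 16–23, 31–38.
The reverse primer's reverse complement is CGCGTTA, matching at positions 159–165.
Each forward site pairs with the reverse site to give a product ending at position 165: sizes 150, 135 bp.

150 bp, 135 bp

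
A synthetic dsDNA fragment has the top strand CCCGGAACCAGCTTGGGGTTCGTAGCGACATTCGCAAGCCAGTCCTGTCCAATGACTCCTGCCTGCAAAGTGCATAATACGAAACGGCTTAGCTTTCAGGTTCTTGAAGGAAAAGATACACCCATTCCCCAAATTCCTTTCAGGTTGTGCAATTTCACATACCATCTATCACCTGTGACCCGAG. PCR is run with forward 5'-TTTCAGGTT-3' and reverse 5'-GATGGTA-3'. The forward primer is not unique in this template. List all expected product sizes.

73 bp, 29 bp

The forward primer TTTCAGGTT matches the top strand at positions 94–102, 138–146.
The reverse primer's reverse complement is TACCATC, matching at positions 160–166.
Each forward site pairs with the reverse site to give a product ending at position 166: sizes 73, 29 bp.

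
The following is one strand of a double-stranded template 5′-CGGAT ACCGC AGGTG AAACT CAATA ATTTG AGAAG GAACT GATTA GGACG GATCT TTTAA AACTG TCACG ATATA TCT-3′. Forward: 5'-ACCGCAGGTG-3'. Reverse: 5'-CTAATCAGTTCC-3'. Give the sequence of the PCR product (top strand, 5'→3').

Forward primer ACCGCAGGTG is found on the top strand at positions 6–15.
Taking the reverse complement of CTAATCAGTTCC gives GGAACTGATTAG, found at positions 35–46 on the template; the primer anneals here to the top strand with its 3' end pointing upstream.
The product is the template from position 6 through 46 (41 bp).

5'-ACCGCAGGTGAAACTCAATAATTTGAGAAGGAACTGATTAG-3'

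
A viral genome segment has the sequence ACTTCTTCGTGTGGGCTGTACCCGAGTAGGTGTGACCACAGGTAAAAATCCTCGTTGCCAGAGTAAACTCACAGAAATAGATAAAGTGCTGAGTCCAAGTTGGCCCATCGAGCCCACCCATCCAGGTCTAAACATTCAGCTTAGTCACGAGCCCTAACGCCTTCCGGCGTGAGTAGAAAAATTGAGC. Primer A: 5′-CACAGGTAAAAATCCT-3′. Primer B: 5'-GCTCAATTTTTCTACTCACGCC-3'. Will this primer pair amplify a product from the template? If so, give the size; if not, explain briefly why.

Yes — a 151 bp product.

Primer A (CACAGGTAAAAATCCT) matches the top strand at positions 37–52; it acts as a forward primer.
Primer B's reverse complement is GGCGTGAGTAGAAAAATTGAGC, matching the top strand at positions 166–187; it acts as a reverse primer.
The 3' ends face each other across positions 37–187, giving a 151 bp product.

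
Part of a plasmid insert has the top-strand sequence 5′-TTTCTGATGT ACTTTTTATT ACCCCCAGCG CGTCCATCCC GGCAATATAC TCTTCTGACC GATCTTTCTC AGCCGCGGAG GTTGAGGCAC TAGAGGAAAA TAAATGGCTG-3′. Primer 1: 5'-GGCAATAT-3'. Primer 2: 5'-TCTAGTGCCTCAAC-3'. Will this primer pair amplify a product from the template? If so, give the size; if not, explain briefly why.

Yes — a 54 bp product.

Primer 1 (GGCAATAT) matches the top strand at positions 41–48; it acts as a forward primer.
Primer 2's reverse complement is GTTGAGGCACTAGA, matching the top strand at positions 81–94; it acts as a reverse primer.
The 3' ends face each other across positions 41–94, giving a 54 bp product.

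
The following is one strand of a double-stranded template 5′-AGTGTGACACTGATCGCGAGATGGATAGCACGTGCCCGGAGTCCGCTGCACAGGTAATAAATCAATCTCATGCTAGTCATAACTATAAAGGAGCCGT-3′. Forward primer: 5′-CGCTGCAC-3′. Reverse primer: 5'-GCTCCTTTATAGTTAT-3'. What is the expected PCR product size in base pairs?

51 bp

Scanning the template, CGCTGCAC occurs at positions 44–51; this primer anneals to the bottom strand there with its 3' end pointing downstream.
The reverse primer's reverse complement is ATAACTATAAAGGAGC, which matches the template at positions 79–94.
The product runs from position 44 to position 94, so its length is 94 − 44 + 1 = 51 bp.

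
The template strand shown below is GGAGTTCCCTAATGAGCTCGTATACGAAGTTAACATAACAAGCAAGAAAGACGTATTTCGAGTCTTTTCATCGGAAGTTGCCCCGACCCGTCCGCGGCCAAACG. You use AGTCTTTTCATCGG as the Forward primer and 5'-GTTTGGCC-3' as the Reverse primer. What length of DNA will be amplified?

43 bp

The forward primer matches the template at positions 61–74.
Taking the reverse complement of GTTTGGCC gives GGCCAAAC, found at positions 96–103 on the template; the primer anneals here to the top strand with its 3' end pointing upstream.
Product length = (reverse-primer end) − (forward-primer start) + 1 = 103 − 61 + 1 = 43 bp.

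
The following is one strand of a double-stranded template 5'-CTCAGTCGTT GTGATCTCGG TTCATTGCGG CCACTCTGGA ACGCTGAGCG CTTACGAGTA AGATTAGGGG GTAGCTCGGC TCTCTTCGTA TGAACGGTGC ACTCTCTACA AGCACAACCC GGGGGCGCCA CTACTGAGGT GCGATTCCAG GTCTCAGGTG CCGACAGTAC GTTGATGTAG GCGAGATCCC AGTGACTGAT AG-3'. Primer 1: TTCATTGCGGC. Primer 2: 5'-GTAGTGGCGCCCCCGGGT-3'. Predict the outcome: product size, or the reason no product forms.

Primer 1 (TTCATTGCGGC) matches the top strand at positions 21–31; it acts as a forward primer.
Primer 2's reverse complement is ACCCGGGGGCGCCACTAC, matching the top strand at positions 117–134; it acts as a reverse primer.
The 3' ends face each other across positions 21–134, giving a 114 bp product.

Yes — a 114 bp product.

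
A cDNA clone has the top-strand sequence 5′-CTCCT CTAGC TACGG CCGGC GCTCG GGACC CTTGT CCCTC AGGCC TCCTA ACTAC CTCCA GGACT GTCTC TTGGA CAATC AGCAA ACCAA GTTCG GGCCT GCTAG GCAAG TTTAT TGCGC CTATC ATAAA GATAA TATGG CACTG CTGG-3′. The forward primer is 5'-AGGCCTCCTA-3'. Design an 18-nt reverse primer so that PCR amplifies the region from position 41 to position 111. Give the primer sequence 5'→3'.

The product's 3' end on the top strand is position 111.
The reverse primer anneals to the top strand over positions 94–111, i.e. to CGGGCCTGCTAGGCAAGT.
Its sequence written 5'→3' is the reverse complement: ACTTGCCTAGCAGGCCCG.

5'-ACTTGCCTAGCAGGCCCG-3'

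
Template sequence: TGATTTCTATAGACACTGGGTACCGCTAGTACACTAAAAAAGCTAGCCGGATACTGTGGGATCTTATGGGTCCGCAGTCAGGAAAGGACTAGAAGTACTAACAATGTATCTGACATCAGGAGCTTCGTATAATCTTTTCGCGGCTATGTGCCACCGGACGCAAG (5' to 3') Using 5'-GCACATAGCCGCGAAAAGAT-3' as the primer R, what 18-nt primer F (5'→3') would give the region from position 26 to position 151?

5'-CTAGTACACTAAAAAAGC-3'

The reverse primer's reverse complement ATCTTTTCGCGGCTATGTGC matches the template at positions 132–151; the product starts at position 26.
The forward primer is identical to the top strand over positions 26–43: CTAGTACACTAAAAAAGC.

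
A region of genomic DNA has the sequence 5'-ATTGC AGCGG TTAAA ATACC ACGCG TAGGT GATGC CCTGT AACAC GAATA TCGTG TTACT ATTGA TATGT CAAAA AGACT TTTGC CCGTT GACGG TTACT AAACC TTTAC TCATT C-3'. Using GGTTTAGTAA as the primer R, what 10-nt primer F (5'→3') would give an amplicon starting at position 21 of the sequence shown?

The reverse primer's reverse complement TTACTAAACC matches the template at positions 96–105; the product starts at position 21.
The forward primer is identical to the top strand over positions 21–30: ACGCGTAGGT.

5'-ACGCGTAGGT-3'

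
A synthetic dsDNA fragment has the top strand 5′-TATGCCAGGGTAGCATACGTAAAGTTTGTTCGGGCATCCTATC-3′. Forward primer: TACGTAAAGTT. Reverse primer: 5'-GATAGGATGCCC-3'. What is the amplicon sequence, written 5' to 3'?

Scanning the template, TACGTAAAGTT occurs at positions 16–26; this primer anneals to the bottom strand there with its 3' end pointing downstream.
Taking the reverse complement of GATAGGATGCCC gives GGGCATCCTATC, found at positions 32–43 on the template; the primer anneals here to the top strand with its 3' end pointing upstream.
The product is the template from position 16 through 43 (28 bp).

5'-TACGTAAAGTTTGTTCGGGCATCCTATC-3'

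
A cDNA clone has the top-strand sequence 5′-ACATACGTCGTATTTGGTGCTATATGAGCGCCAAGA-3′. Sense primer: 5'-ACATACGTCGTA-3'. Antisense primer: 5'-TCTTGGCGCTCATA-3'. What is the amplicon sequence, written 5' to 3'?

5'-ACATACGTCGTATTTGGTGCTATATGAGCGCCAAGA-3'

Scanning the template, ACATACGTCGTA occurs at positions 1–12; this primer anneals to the bottom strand there with its 3' end pointing downstream.
Taking the reverse complement of TCTTGGCGCTCATA gives TATGAGCGCCAAGA, found at positions 23–36 on the template; the primer anneals here to the top strand with its 3' end pointing upstream.
The product is the template from position 1 through 36 (36 bp).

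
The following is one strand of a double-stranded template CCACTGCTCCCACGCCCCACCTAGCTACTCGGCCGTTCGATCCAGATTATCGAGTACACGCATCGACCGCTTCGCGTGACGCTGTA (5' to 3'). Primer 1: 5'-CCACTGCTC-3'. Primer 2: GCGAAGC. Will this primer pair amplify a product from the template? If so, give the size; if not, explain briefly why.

Primer 1 (CCACTGCTC) matches the top strand at positions 1–9; it acts as a forward primer.
Primer 2's reverse complement is GCTTCGC, matching the top strand at positions 69–75; it acts as a reverse primer.
The 3' ends face each other across positions 1–75, giving a 75 bp product.

Yes — a 75 bp product.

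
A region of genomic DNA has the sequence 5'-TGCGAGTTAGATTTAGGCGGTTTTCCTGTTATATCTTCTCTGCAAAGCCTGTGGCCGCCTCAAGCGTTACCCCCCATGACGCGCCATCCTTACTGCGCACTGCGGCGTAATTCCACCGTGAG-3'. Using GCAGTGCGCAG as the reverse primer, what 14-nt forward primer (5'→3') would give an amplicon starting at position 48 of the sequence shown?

The reverse primer's reverse complement CTGCGCACTGC matches the template at positions 93–103; the product starts at position 48.
The forward primer is identical to the top strand over positions 48–61: CCTGTGGCCGCCTC.

5'-CCTGTGGCCGCCTC-3'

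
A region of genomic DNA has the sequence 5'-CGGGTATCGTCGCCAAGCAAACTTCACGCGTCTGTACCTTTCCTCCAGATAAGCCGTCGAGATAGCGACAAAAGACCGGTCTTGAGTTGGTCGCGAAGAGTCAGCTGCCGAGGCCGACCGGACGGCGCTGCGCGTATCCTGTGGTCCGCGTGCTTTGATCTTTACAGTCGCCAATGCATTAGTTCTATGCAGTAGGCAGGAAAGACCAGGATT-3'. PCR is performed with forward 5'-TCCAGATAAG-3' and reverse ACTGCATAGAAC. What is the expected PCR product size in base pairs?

The forward primer matches the template at positions 44–53.
Taking the reverse complement of ACTGCATAGAAC gives GTTCTATGCAGT, found at positions 182–193 on the template; the primer anneals here to the top strand with its 3' end pointing upstream.
Amplicon spans positions 44–193: 150 bp.

150 bp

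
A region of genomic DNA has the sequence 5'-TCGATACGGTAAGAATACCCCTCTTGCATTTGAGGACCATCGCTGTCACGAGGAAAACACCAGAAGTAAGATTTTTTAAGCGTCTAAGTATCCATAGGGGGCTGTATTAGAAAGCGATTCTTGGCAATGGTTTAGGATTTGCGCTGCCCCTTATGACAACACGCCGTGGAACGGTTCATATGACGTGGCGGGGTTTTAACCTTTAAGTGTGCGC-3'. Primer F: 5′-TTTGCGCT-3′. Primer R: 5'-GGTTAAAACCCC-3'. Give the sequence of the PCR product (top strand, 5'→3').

5'-TTTGCGCTGCCCCTTATGACAACACGCCGTGGAACGGTTCATATGACGTGGCGGGGTTTTAACC-3'

Forward primer TTTGCGCT is found on the top strand at positions 138–145.
Taking the reverse complement of GGTTAAAACCCC gives GGGGTTTTAACC, found at positions 190–201 on the template; the primer anneals here to the top strand with its 3' end pointing upstream.
The product is the template from position 138 through 201 (64 bp).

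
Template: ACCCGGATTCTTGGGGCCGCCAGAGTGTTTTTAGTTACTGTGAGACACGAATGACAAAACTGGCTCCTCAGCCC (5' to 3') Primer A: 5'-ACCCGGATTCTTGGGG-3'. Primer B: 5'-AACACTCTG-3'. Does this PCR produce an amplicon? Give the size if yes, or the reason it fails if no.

Yes — a 29 bp product.

Primer A (ACCCGGATTCTTGGGG) matches the top strand at positions 1–16; it acts as a forward primer.
Primer B's reverse complement is CAGAGTGTT, matching the top strand at positions 21–29; it acts as a reverse primer.
The 3' ends face each other across positions 1–29, giving a 29 bp product.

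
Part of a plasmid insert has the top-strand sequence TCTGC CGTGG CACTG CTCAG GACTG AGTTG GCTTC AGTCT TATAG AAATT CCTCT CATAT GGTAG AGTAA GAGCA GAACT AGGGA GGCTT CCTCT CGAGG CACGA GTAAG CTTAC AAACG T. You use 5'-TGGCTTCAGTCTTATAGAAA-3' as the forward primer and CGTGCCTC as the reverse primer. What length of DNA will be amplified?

76 bp

Forward primer TGGCTTCAGTCTTATAGAAA is found on the top strand at positions 29–48.
Taking the reverse complement of CGTGCCTC gives GAGGCACG, found at positions 97–104 on the template; the primer anneals here to the top strand with its 3' end pointing upstream.
Product length = (reverse-primer end) − (forward-primer start) + 1 = 104 − 29 + 1 = 76 bp.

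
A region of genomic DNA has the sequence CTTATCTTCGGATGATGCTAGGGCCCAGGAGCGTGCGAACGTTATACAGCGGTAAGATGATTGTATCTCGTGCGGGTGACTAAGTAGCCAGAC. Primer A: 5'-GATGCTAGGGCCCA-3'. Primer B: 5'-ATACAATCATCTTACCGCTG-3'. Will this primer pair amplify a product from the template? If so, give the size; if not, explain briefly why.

Primer A (GATGCTAGGGCCCA) matches the top strand at positions 14–27; it acts as a forward primer.
Primer B's reverse complement is CAGCGGTAAGATGATTGTAT, matching the top strand at positions 47–66; it acts as a reverse primer.
The 3' ends face each other across positions 14–66, giving a 53 bp product.

Yes — a 53 bp product.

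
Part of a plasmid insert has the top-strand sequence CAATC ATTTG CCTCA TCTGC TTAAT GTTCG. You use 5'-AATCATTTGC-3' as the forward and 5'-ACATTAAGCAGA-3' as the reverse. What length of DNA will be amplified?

The forward primer matches the template at positions 2–11.
The reverse primer's reverse complement is TCTGCTTAATGT, which matches the template at positions 16–27.
Product length = (reverse-primer end) − (forward-primer start) + 1 = 27 − 2 + 1 = 26 bp.

26 bp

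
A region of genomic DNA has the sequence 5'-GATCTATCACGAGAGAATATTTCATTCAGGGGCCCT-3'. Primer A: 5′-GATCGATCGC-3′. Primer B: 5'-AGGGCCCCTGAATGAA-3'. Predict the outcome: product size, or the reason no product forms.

Primer A (GATCGATCGC) does not match the top strand, and its reverse complement GCGATCGATC does not match either.
With no annealing site for primer A, no amplification occurs.

No product — primer A has no binding site in the template.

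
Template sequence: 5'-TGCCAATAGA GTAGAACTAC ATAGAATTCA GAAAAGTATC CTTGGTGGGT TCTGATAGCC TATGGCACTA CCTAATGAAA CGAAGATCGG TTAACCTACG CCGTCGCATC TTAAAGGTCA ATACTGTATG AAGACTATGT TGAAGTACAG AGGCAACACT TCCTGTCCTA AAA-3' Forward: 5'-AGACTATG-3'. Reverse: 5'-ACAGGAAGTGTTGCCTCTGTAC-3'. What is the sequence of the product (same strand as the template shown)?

5'-AGACTATGTTGAAGTACAGAGGCAACACTTCCTGT-3'

Scanning the template, AGACTATG occurs at positions 132–139; this primer anneals to the bottom strand there with its 3' end pointing downstream.
The reverse primer's reverse complement is GTACAGAGGCAACACTTCCTGT, which matches the template at positions 145–166.
The product is the template from position 132 through 166 (35 bp).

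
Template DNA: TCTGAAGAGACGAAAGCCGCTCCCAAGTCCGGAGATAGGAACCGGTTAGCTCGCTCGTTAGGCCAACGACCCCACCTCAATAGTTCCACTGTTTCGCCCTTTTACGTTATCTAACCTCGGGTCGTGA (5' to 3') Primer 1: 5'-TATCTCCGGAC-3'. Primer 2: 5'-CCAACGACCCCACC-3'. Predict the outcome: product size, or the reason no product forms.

No product — the primers' 3' ends point away from each other.

Primer 1 (TATCTCCGGAC) has reverse complement GTCCGGAGATA, which matches the top strand at positions 27–37; primer 1 anneals to the top strand there with its 3' end pointing upstream toward position 27.
Primer 2 (CCAACGACCCCACC) matches the top strand directly at positions 63–76; it anneals to the bottom strand with its 3' end pointing downstream toward position 76.
The 3' ends diverge (primer 1 extends toward position 1, primer 2 toward position 127), so the primers never converge on a shared product.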